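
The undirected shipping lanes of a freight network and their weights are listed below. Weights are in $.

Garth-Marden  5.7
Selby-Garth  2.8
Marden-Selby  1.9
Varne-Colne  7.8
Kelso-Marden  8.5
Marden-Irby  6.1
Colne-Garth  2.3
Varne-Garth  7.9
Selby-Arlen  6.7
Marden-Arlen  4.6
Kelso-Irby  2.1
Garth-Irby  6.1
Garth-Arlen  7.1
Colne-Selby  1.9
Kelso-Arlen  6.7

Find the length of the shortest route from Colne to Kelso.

$10.5

Compare a few routes:
Colne - Garth - Irby - Kelso: 2.3+6.1+2.1 = 10.5
Colne - Selby - Marden - Irby - Kelso: 1.9+1.9+6.1+2.1 = 12
Cheapest is Colne - Garth - Irby - Kelso at $10.5.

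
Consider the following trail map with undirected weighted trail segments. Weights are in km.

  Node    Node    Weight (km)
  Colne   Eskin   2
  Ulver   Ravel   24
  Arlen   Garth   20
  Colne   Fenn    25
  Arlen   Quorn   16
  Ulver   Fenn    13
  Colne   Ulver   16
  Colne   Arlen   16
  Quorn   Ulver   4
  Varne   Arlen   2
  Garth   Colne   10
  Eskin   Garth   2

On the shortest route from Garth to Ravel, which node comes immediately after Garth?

Eskin

Candidate routes:
Garth → Colne → Ulver → Ravel: 10+16+24 = 50
Garth → Eskin → Colne → Ulver → Ravel: 2+2+16+24 = 44
Cheapest is Garth → Eskin → Colne → Ulver → Ravel at 44 km.
So from Garth the first move is to Eskin.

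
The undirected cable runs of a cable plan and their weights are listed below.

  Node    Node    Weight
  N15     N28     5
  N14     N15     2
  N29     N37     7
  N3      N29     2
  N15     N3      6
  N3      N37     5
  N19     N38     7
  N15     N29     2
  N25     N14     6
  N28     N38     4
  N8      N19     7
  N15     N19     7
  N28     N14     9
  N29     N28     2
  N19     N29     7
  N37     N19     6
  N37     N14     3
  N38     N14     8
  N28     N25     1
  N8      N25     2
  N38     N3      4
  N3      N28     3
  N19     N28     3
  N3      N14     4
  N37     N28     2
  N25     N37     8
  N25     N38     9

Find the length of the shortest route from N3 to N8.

6

Running Dijkstra from N3:
N3: 0
N29: 2  (via N3)
N28: 3  (via N3)
N38: 4  (via N3)
N25: 4  (via N28)
N15: 4  (via N29)
N14: 4  (via N3)
N37: 5  (via N3)
N19: 6  (via N28)
N8: 6  (via N25)
Shortest route: N3–N28–N25–N8 = 6.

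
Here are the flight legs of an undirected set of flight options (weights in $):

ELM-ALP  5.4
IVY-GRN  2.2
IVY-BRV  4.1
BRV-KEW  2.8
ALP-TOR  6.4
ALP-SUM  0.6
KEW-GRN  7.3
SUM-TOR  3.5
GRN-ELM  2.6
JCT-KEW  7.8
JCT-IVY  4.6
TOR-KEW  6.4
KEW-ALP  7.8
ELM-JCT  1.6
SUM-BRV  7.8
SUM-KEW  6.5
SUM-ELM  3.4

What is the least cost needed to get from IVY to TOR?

$11.7

Shortest distances from IVY:
IVY: 0
GRN: 2.2  (via IVY)
BRV: 4.1  (via IVY)
JCT: 4.6  (via IVY)
ELM: 4.8  (via GRN)
KEW: 6.9  (via BRV)
SUM: 8.2  (via ELM)
ALP: 8.8  (via SUM)
TOR: 11.7  (via SUM)
Shortest route: IVY–GRN–ELM–SUM–TOR = $11.7.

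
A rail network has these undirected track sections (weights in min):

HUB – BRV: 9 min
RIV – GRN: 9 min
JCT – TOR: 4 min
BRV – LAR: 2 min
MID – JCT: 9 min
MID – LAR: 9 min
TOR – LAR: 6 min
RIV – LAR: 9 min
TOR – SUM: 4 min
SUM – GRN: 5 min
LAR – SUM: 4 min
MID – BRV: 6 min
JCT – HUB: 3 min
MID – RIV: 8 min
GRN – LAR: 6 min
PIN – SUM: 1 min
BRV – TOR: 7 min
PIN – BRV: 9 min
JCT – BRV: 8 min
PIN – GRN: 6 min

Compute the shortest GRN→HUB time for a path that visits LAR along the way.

17 min

Shortest GRN→LAR: GRN → LAR = 6
Shortest LAR→HUB: LAR → BRV → HUB = 11
Total via LAR: 6 + 11 = 17 min.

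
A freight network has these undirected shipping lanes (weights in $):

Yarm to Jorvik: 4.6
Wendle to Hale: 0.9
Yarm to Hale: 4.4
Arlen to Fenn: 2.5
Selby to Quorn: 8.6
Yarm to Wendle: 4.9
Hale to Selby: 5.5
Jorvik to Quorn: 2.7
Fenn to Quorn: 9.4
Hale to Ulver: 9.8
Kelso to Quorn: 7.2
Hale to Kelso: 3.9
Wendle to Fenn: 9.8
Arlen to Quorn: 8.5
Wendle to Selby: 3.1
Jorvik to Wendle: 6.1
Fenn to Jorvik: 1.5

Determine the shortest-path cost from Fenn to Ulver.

Candidate routes:
Fenn - Jorvik - Yarm - Hale - Ulver: 1.5+4.6+4.4+9.8 = 20.3
Fenn - Jorvik - Wendle - Hale - Ulver: 1.5+6.1+0.9+9.8 = 18.3
Cheapest is Fenn - Jorvik - Wendle - Hale - Ulver at $18.3.

$18.3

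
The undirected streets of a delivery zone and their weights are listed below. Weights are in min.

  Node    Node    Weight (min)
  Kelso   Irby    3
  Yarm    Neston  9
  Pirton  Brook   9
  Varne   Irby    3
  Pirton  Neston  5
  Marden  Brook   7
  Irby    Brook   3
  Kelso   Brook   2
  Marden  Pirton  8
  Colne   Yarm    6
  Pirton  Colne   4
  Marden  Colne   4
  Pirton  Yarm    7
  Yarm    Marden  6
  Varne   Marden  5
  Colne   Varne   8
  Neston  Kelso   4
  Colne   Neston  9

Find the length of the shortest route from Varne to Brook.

Enumerating some paths:
Varne - Irby - Brook: 3+3 = 6
Varne - Marden - Brook: 5+7 = 12
Varne - Irby - Kelso - Brook: 3+3+2 = 8
The minimum is 6 min via Varne - Irby - Brook.

6 min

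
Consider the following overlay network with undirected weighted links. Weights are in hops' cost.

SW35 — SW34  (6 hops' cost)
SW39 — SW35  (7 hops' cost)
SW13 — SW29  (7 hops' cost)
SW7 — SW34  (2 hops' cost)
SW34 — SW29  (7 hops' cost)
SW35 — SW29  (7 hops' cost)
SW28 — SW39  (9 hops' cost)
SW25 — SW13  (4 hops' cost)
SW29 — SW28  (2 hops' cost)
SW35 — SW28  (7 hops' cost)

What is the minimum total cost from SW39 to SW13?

Enumerating some paths:
SW39 → SW28 → SW29 → SW13: 9+2+7 = 18
SW39 → SW35 → SW29 → SW13: 7+7+7 = 21
SW39 → SW35 → SW28 → SW29 → SW13: 7+7+2+7 = 23
Cheapest is SW39 → SW28 → SW29 → SW13 at 18 hops' cost.

18 hops' cost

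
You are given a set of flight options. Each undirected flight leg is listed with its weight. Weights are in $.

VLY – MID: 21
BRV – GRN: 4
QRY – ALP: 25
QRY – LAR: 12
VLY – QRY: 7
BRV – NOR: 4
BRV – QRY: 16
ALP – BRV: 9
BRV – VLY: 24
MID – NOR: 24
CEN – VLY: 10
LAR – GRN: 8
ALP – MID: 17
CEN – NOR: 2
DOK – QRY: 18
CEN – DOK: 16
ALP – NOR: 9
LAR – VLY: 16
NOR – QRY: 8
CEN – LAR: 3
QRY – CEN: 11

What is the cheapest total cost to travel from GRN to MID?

$30

Shortest distances from GRN:
GRN: 0
BRV: 4  (via GRN)
NOR: 8  (via BRV)
LAR: 8  (via GRN)
CEN: 10  (via NOR)
ALP: 13  (via BRV)
QRY: 16  (via NOR)
VLY: 20  (via CEN)
DOK: 26  (via CEN)
MID: 30  (via ALP)
Shortest route: GRN → BRV → ALP → MID = $30.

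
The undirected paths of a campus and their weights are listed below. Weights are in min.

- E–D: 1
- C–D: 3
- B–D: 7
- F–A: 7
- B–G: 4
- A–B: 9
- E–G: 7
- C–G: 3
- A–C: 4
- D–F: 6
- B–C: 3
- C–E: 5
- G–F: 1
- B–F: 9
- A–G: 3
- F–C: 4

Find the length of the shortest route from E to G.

Settle nodes by increasing distance from E:
E: 0
D: 1  (via E)
C: 4  (via D)
B: 7  (via C)
F: 7  (via D)
G: 7  (via E)
Shortest route: E → G = 7 min.

7 min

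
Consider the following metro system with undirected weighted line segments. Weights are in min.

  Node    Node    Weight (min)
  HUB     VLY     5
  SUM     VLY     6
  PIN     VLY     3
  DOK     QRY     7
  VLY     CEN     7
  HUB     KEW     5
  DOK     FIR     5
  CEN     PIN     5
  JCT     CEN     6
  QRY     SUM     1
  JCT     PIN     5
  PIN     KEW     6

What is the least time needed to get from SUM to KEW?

15 min

Running Dijkstra from SUM:
SUM: 0
QRY: 1  (via SUM)
VLY: 6  (via SUM)
DOK: 8  (via QRY)
PIN: 9  (via VLY)
HUB: 11  (via VLY)
CEN: 13  (via VLY)
FIR: 13  (via DOK)
JCT: 14  (via PIN)
KEW: 15  (via PIN)
Shortest route: SUM–VLY–PIN–KEW = 15 min.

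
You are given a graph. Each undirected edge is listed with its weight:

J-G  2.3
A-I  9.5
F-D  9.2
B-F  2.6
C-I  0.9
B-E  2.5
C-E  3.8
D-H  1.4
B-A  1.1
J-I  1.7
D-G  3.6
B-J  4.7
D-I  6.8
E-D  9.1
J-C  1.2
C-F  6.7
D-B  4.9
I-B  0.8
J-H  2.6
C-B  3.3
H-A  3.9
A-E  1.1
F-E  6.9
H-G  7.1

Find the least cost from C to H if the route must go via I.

Best C to I: C–I costing 0.9
Best I to H: I–J–H costing 4.3
Total via I: 0.9 + 4.3 = 5.2.

5.2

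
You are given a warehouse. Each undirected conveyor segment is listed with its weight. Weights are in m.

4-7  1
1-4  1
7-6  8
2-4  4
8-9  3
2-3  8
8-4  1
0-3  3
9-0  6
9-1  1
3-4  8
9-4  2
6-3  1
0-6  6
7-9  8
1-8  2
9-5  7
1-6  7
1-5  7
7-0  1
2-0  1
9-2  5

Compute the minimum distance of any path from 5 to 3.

Compare a few routes:
5 → 9 → 1 → 4 → 7 → 0 → 3: 7+1+1+1+1+3 = 14
5 → 1 → 4 → 7 → 0 → 3: 7+1+1+1+3 = 13
5 → 9 → 4 → 7 → 0 → 3: 7+2+1+1+3 = 14
5 → 1 → 9 → 4 → 7 → 0 → 3: 7+1+2+1+1+3 = 15
The minimum is 13 m via 5 → 1 → 4 → 7 → 0 → 3.

13 m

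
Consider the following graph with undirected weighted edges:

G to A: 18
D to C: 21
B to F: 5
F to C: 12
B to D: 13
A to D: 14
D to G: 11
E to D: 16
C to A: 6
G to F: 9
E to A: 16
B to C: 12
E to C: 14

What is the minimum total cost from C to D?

20

Settle nodes by increasing distance from C:
C: 0
A: 6  (via C)
B: 12  (via C)
F: 12  (via C)
E: 14  (via C)
D: 20  (via A)
Shortest route: C → A → D = 20.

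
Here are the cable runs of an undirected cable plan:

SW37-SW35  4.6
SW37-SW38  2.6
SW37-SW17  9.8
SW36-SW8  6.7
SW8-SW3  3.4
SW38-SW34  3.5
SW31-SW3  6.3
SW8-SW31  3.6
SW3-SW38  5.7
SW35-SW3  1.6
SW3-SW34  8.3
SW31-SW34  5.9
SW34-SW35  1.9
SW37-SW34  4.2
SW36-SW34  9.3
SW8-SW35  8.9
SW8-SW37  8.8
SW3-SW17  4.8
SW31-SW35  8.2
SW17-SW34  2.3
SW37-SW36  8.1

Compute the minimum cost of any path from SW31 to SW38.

9.4

Shortest distances from SW31:
SW31: 0
SW8: 3.6  (via SW31)
SW34: 5.9  (via SW31)
SW3: 6.3  (via SW31)
SW35: 7.8  (via SW34)
SW17: 8.2  (via SW34)
SW38: 9.4  (via SW34)
Shortest route: SW31 → SW34 → SW38 = 9.4.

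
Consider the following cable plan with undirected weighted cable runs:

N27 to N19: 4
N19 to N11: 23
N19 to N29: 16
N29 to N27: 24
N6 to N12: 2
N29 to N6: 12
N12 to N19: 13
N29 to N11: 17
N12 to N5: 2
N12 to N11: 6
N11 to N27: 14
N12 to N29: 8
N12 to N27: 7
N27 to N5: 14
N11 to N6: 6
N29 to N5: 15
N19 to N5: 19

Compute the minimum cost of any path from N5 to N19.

13

Candidate routes:
N5–N12–N27–N19: 2+7+4 = 13
N5–N12–N19: 2+13 = 15
N5–N27–N19: 14+4 = 18
N5–N19: 19 = 19
Cheapest is N5–N12–N27–N19 at 13.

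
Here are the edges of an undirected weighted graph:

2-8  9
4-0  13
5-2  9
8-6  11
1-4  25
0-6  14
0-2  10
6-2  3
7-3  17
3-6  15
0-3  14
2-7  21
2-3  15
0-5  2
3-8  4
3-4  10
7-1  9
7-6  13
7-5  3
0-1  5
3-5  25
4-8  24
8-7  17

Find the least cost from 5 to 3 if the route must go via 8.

22

Shortest 5→8: 5 → 2 → 8 = 18
Shortest 8→3: 8 → 3 = 4
Total via 8: 18 + 4 = 22.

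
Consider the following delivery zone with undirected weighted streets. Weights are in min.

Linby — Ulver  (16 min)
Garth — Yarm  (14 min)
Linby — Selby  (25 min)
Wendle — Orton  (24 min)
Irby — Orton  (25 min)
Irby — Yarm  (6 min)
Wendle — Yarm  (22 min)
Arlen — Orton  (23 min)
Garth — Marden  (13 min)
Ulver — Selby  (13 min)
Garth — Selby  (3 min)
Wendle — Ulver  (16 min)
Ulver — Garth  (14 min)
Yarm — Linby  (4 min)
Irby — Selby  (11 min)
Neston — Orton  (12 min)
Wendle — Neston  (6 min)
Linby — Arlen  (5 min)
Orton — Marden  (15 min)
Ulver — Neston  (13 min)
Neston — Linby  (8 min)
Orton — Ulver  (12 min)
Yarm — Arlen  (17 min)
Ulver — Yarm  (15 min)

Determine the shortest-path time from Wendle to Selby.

29 min

Enumerating some paths:
Wendle–Ulver–Selby: 16+13 = 29
Wendle–Neston–Ulver–Selby: 6+13+13 = 32
The minimum is 29 min via Wendle–Ulver–Selby.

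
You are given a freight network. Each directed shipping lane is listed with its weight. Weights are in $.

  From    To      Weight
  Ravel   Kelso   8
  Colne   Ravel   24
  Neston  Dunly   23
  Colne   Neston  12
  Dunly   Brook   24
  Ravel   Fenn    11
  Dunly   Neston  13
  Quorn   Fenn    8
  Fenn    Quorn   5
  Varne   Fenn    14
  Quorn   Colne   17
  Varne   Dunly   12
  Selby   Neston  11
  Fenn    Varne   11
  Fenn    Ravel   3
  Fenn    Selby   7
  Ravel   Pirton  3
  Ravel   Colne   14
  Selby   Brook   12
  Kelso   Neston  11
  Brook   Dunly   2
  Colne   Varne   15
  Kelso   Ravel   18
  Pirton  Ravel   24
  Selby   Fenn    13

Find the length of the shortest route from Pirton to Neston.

$43

Running Dijkstra from Pirton:
Pirton: 0
Ravel: 24  (via Pirton)
Kelso: 32  (via Ravel)
Fenn: 35  (via Ravel)
Colne: 38  (via Ravel)
Quorn: 40  (via Fenn)
Selby: 42  (via Fenn)
Neston: 43  (via Kelso)
Shortest route: Pirton–Ravel–Kelso–Neston = $43.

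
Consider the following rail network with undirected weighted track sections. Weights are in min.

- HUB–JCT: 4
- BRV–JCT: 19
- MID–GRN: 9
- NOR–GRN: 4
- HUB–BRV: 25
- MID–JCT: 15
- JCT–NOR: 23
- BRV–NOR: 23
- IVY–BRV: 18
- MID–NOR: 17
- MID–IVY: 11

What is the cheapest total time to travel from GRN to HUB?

Compare a few routes:
GRN - MID - JCT - HUB: 9+15+4 = 28
GRN - NOR - JCT - HUB: 4+23+4 = 31
The minimum is 28 min via GRN - MID - JCT - HUB.

28 min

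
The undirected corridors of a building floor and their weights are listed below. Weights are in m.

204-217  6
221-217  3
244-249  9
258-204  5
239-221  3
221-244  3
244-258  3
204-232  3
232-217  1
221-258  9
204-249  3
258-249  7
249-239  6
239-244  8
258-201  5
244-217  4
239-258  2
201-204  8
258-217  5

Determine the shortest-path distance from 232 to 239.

7 m

Enumerating some paths:
232 - 217 - 221 - 239: 1+3+3 = 7
232 - 217 - 258 - 239: 1+5+2 = 8
The minimum is 7 m via 232 - 217 - 221 - 239.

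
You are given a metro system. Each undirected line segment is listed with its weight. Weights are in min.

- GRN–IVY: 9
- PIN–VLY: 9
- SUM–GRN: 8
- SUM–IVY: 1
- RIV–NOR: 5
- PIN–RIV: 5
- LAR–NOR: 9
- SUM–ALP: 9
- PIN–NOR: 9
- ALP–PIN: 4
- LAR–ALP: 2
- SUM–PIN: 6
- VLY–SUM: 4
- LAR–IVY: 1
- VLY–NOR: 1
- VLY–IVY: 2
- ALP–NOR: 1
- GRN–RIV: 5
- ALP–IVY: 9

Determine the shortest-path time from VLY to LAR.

3 min

Compare a few routes:
VLY–IVY–LAR: 2+1 = 3
VLY–NOR–ALP–LAR: 1+1+2 = 4
The minimum is 3 min via VLY–IVY–LAR.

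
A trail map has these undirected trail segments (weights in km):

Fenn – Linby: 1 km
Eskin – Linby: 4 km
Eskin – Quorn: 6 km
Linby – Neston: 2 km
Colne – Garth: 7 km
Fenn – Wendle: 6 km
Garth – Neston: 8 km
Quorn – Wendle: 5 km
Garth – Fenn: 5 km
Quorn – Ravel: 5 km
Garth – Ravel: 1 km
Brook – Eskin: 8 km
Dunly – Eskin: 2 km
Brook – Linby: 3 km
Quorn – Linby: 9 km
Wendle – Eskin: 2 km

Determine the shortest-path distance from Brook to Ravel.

10 km

Compare a few routes:
Brook–Linby–Quorn–Ravel: 3+9+5 = 17
Brook–Linby–Fenn–Garth–Ravel: 3+1+5+1 = 10
Brook–Linby–Neston–Garth–Ravel: 3+2+8+1 = 14
The minimum is 10 km via Brook–Linby–Fenn–Garth–Ravel.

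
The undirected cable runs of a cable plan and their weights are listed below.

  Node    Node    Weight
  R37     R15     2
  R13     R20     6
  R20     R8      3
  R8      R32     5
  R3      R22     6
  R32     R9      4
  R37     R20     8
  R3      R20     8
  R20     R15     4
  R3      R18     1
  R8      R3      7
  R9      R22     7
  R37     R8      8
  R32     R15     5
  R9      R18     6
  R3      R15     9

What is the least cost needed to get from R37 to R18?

Settle nodes by increasing distance from R37:
R37: 0
R15: 2  (via R37)
R20: 6  (via R15)
R32: 7  (via R15)
R8: 8  (via R37)
R9: 11  (via R32)
R3: 11  (via R15)
R18: 12  (via R3)
Shortest route: R37 → R15 → R3 → R18 = 12.

12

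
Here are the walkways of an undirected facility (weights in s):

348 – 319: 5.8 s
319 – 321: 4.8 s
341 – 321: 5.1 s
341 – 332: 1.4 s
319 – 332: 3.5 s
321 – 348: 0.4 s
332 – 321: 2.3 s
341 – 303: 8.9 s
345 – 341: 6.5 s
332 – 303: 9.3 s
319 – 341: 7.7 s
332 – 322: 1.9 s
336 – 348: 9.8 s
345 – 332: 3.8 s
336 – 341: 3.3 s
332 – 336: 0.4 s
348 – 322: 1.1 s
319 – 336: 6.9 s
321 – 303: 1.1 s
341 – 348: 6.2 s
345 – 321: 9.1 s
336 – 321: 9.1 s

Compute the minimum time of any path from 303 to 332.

Shortest distances from 303:
303: 0
321: 1.1  (via 303)
348: 1.5  (via 321)
322: 2.6  (via 348)
332: 3.4  (via 321)
Shortest route: 303 → 321 → 332 = 3.4 s.

3.4 s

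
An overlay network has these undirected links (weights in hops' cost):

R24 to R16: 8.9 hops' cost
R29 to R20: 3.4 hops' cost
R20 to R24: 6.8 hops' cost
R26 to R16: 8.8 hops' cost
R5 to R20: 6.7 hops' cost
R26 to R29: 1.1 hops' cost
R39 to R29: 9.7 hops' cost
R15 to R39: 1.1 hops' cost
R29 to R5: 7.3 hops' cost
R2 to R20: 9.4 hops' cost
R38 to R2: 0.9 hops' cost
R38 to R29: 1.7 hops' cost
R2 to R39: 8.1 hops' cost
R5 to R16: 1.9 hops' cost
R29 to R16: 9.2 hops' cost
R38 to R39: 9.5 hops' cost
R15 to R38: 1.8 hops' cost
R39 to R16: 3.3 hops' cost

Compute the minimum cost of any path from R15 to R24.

13.3 hops' cost

Running Dijkstra from R15:
R15: 0
R39: 1.1  (via R15)
R38: 1.8  (via R15)
R2: 2.7  (via R38)
R29: 3.5  (via R38)
R16: 4.4  (via R39)
R26: 4.6  (via R29)
R5: 6.3  (via R16)
R20: 6.9  (via R29)
R24: 13.3  (via R16)
Shortest route: R15–R39–R16–R24 = 13.3 hops' cost.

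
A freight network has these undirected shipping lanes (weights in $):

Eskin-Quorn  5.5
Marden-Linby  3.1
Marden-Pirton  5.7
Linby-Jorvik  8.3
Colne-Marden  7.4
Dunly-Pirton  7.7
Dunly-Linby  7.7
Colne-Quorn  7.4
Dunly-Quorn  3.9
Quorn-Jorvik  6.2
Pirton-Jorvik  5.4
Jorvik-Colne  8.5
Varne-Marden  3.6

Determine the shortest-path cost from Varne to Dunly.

$14.4

Compare a few routes:
Varne → Marden → Linby → Dunly: 3.6+3.1+7.7 = 14.4
Varne → Marden → Pirton → Dunly: 3.6+5.7+7.7 = 17
Varne → Marden → Colne → Quorn → Dunly: 3.6+7.4+7.4+3.9 = 22.3
Cheapest is Varne → Marden → Linby → Dunly at $14.4.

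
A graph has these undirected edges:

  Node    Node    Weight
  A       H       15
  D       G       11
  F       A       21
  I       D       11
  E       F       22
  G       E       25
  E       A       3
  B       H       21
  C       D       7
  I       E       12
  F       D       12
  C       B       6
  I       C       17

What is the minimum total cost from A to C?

32

Compare a few routes:
A → F → D → C: 21+12+7 = 40
A → E → I → C: 3+12+17 = 32
A → H → B → C: 15+21+6 = 42
A → E → I → D → C: 3+12+11+7 = 33
The minimum is 32 via A → E → I → C.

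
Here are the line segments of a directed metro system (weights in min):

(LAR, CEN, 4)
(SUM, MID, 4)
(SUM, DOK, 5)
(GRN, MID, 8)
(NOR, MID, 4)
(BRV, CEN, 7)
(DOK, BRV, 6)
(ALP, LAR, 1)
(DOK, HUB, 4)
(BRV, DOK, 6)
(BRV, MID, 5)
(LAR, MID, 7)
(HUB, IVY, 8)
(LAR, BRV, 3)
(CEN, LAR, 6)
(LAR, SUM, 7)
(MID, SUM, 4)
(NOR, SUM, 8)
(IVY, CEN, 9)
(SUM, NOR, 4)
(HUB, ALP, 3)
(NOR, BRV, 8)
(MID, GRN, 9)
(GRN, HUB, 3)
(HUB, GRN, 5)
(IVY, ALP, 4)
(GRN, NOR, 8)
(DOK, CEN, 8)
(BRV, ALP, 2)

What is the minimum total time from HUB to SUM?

Running Dijkstra from HUB:
HUB: 0
ALP: 3  (via HUB)
LAR: 4  (via ALP)
GRN: 5  (via HUB)
BRV: 7  (via LAR)
IVY: 8  (via HUB)
CEN: 8  (via LAR)
MID: 11  (via LAR)
SUM: 11  (via LAR)
Shortest route: HUB → ALP → LAR → SUM = 11 min.

11 min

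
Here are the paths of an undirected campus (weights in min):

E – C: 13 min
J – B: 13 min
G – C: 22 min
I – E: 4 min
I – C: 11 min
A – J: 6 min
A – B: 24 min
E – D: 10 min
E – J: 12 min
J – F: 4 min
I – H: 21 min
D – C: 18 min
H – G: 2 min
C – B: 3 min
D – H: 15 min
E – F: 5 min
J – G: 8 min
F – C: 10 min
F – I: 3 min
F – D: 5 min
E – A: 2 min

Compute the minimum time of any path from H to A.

Running Dijkstra from H:
H: 0
G: 2  (via H)
J: 10  (via G)
F: 14  (via J)
D: 15  (via H)
A: 16  (via J)
Shortest route: H → G → J → A = 16 min.

16 min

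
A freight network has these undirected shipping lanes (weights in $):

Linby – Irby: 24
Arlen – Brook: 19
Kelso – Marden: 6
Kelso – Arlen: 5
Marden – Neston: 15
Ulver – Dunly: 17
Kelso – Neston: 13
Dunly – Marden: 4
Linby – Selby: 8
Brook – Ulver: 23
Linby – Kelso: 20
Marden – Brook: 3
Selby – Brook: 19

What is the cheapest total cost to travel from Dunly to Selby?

Shortest distances from Dunly:
Dunly: 0
Marden: 4  (via Dunly)
Brook: 7  (via Marden)
Kelso: 10  (via Marden)
Arlen: 15  (via Kelso)
Ulver: 17  (via Dunly)
Neston: 19  (via Marden)
Selby: 26  (via Brook)
Shortest route: Dunly–Marden–Brook–Selby = $26.

$26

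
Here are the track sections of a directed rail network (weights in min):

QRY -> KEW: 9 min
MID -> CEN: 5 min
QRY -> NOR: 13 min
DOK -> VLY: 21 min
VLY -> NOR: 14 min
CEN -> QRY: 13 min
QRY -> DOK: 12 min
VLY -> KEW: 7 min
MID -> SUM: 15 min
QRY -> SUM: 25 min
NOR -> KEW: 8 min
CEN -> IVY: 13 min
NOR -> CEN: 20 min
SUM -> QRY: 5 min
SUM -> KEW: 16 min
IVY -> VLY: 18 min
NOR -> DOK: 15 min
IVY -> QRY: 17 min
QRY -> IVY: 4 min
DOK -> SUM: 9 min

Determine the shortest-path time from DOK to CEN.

47 min

Shortest distances from DOK:
DOK: 0
SUM: 9  (via DOK)
QRY: 14  (via SUM)
IVY: 18  (via QRY)
VLY: 21  (via DOK)
KEW: 23  (via QRY)
NOR: 27  (via QRY)
CEN: 47  (via NOR)
Shortest route: DOK → SUM → QRY → NOR → CEN = 47 min.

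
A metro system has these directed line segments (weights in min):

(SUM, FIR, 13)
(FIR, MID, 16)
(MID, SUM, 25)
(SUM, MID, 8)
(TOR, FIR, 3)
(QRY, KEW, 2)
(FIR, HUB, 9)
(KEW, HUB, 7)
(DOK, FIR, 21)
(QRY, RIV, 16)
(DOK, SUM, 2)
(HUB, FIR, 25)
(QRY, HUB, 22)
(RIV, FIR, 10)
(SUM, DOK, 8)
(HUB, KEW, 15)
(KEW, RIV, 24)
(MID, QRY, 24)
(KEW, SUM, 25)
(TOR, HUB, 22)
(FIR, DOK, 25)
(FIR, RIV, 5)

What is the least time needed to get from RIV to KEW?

Candidate routes:
RIV → FIR → MID → QRY → KEW: 10+16+24+2 = 52
RIV → FIR → HUB → KEW: 10+9+15 = 34
Cheapest is RIV → FIR → HUB → KEW at 34 min.

34 min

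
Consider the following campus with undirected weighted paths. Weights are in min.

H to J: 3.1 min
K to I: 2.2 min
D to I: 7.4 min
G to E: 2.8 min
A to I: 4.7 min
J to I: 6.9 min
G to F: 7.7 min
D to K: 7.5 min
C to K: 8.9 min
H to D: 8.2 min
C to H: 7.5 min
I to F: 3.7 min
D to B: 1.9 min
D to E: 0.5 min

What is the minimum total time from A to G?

Shortest distances from A:
A: 0
I: 4.7  (via A)
K: 6.9  (via I)
F: 8.4  (via I)
J: 11.6  (via I)
D: 12.1  (via I)
E: 12.6  (via D)
B: 14  (via D)
H: 14.7  (via J)
G: 15.4  (via E)
Shortest route: A → I → D → E → G = 15.4 min.

15.4 min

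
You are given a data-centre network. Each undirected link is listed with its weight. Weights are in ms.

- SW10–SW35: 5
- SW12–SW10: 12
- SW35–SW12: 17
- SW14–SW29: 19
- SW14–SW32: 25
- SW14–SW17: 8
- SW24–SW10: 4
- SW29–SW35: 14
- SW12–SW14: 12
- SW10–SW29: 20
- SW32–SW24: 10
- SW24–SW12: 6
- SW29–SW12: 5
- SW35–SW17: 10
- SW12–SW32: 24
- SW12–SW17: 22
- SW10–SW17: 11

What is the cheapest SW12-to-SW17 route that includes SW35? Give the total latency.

25 ms

Best SW12 to SW35: SW12–SW24–SW10–SW35 costing 15
Shortest SW35→SW17: SW35–SW17 = 10
Total via SW35: 15 + 10 = 25 ms.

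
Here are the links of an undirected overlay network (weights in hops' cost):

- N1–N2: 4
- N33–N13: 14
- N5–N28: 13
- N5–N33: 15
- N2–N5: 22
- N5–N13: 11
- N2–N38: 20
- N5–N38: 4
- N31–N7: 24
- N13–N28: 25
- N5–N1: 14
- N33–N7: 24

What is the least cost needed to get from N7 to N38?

Running Dijkstra from N7:
N7: 0
N33: 24  (via N7)
N31: 24  (via N7)
N13: 38  (via N33)
N5: 39  (via N33)
N38: 43  (via N5)
Shortest route: N7 → N33 → N5 → N38 = 43 hops' cost.

43 hops' cost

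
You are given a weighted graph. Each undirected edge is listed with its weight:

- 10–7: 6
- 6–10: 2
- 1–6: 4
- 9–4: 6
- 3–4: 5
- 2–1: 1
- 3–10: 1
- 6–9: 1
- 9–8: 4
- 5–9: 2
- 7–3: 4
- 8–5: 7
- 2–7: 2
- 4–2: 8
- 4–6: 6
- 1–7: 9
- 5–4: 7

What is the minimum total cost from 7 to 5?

10

Settle nodes by increasing distance from 7:
7: 0
2: 2  (via 7)
1: 3  (via 2)
3: 4  (via 7)
10: 5  (via 3)
6: 7  (via 1)
9: 8  (via 6)
4: 9  (via 3)
5: 10  (via 9)
Shortest route: 7–2–1–6–9–5 = 10.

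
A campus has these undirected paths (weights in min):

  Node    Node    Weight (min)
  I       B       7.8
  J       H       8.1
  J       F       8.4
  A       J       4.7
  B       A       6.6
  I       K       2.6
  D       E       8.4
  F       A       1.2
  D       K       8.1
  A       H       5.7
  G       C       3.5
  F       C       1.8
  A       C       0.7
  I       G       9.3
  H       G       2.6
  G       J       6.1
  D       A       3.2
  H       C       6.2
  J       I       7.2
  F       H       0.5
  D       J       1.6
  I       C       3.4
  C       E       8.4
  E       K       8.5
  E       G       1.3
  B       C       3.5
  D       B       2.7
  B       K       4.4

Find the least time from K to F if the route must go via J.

14.6 min

Best K to J: K → B → D → J costing 8.7
Best J to F: J → A → F costing 5.9
Total via J: 8.7 + 5.9 = 14.6 min.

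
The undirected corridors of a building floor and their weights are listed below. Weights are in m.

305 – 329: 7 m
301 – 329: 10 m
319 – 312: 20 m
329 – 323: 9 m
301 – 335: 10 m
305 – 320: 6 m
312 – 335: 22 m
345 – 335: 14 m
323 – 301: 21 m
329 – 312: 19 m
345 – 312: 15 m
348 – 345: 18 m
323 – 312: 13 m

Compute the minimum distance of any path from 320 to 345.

Shortest distances from 320:
320: 0
305: 6  (via 320)
329: 13  (via 305)
323: 22  (via 329)
301: 23  (via 329)
312: 32  (via 329)
335: 33  (via 301)
345: 47  (via 312)
Shortest route: 320–305–329–312–345 = 47 m.

47 m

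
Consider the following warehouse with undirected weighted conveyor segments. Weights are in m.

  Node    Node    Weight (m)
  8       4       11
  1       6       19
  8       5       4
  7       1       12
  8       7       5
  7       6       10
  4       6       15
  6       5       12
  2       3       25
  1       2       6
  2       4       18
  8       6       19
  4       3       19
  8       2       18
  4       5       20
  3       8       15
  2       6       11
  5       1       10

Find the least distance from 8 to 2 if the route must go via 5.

20 m

Shortest 8→5: 8–5 = 4
Best 5 to 2: 5–1–2 costing 16
Total via 5: 4 + 16 = 20 m.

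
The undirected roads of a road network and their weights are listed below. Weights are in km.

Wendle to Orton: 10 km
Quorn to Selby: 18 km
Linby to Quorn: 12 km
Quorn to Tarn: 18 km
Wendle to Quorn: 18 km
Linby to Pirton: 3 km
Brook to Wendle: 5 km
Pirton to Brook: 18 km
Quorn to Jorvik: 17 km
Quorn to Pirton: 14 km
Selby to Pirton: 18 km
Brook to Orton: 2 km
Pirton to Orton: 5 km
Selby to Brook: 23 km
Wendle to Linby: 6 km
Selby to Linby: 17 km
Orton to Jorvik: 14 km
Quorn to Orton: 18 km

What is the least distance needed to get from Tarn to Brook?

Running Dijkstra from Tarn:
Tarn: 0
Quorn: 18  (via Tarn)
Linby: 30  (via Quorn)
Pirton: 32  (via Quorn)
Jorvik: 35  (via Quorn)
Selby: 36  (via Quorn)
Orton: 36  (via Quorn)
Wendle: 36  (via Quorn)
Brook: 38  (via Orton)
Shortest route: Tarn → Quorn → Orton → Brook = 38 km.

38 km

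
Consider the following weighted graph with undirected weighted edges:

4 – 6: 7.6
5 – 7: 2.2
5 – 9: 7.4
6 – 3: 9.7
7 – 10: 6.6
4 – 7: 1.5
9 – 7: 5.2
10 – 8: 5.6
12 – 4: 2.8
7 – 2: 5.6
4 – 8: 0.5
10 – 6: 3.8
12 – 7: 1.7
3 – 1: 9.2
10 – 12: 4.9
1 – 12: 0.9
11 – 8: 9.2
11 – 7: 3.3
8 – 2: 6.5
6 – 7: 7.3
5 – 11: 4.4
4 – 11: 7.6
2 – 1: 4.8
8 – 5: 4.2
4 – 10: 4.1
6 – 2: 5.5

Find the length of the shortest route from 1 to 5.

4.8

Enumerating some paths:
1 - 12 - 4 - 8 - 5: 0.9+2.8+0.5+4.2 = 8.4
1 - 12 - 4 - 7 - 5: 0.9+2.8+1.5+2.2 = 7.4
1 - 12 - 7 - 5: 0.9+1.7+2.2 = 4.8
Cheapest is 1 - 12 - 7 - 5 at 4.8.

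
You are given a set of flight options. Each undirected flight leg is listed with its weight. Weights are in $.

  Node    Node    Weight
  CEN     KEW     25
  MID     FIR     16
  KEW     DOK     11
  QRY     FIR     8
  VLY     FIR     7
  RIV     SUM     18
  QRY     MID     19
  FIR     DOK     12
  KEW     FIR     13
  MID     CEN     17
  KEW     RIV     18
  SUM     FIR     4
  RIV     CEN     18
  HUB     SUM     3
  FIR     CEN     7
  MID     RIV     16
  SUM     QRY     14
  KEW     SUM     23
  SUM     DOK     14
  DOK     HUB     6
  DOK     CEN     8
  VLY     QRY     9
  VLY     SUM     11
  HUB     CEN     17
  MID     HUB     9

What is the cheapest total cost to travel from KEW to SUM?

Shortest distances from KEW:
KEW: 0
DOK: 11  (via KEW)
FIR: 13  (via KEW)
HUB: 17  (via DOK)
SUM: 17  (via FIR)
Shortest route: KEW → FIR → SUM = $17.

$17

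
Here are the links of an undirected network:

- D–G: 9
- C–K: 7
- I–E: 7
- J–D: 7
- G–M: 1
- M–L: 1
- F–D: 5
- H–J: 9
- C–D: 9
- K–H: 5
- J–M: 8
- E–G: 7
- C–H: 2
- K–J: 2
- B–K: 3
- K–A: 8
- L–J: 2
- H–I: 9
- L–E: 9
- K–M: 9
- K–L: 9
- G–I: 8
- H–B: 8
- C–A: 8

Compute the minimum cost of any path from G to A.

14

Shortest distances from G:
G: 0
M: 1  (via G)
L: 2  (via M)
J: 4  (via L)
K: 6  (via J)
E: 7  (via G)
I: 8  (via G)
B: 9  (via K)
D: 9  (via G)
H: 11  (via K)
C: 13  (via K)
A: 14  (via K)
Shortest route: G → M → L → J → K → A = 14.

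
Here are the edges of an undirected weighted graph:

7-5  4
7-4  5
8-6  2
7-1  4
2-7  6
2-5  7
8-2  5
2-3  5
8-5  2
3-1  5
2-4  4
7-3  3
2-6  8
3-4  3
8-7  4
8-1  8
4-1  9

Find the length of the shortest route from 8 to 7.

4

Compare a few routes:
8 - 7: 4 = 4
8 - 5 - 7: 2+4 = 6
Cheapest is 8 - 7 at 4.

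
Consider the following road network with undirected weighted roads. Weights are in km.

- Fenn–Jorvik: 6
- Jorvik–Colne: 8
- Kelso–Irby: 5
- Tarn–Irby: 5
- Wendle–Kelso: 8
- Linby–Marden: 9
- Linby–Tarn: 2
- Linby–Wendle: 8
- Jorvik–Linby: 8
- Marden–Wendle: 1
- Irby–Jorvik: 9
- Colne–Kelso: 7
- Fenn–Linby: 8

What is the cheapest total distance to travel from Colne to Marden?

16 km

Compare a few routes:
Colne - Jorvik - Linby - Marden: 8+8+9 = 25
Colne - Jorvik - Linby - Wendle - Marden: 8+8+8+1 = 25
Colne - Kelso - Irby - Tarn - Linby - Marden: 7+5+5+2+9 = 28
Colne - Kelso - Wendle - Marden: 7+8+1 = 16
The minimum is 16 km via Colne - Kelso - Wendle - Marden.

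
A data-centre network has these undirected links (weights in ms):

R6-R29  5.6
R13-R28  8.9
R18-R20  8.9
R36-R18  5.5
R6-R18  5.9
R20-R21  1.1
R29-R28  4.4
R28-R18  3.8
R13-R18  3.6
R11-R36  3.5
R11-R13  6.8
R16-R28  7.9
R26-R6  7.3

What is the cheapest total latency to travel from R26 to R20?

22.1 ms

Candidate routes:
R26 - R6 - R29 - R28 - R13 - R18 - R20: 7.3+5.6+4.4+8.9+3.6+8.9 = 38.7
R26 - R6 - R29 - R28 - R18 - R20: 7.3+5.6+4.4+3.8+8.9 = 30
R26 - R6 - R18 - R20: 7.3+5.9+8.9 = 22.1
The minimum is 22.1 ms via R26 - R6 - R18 - R20.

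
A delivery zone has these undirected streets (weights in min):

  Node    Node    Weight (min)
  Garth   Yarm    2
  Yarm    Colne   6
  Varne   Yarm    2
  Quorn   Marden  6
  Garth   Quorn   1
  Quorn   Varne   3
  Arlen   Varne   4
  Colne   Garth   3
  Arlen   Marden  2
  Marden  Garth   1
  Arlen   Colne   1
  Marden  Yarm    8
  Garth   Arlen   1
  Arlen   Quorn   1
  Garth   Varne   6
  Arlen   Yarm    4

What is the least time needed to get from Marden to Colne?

3 min

Candidate routes:
Marden → Arlen → Garth → Colne: 2+1+3 = 6
Marden → Arlen → Colne: 2+1 = 3
Marden → Garth → Quorn → Arlen → Colne: 1+1+1+1 = 4
Marden → Garth → Colne: 1+3 = 4
Cheapest is Marden → Arlen → Colne at 3 min.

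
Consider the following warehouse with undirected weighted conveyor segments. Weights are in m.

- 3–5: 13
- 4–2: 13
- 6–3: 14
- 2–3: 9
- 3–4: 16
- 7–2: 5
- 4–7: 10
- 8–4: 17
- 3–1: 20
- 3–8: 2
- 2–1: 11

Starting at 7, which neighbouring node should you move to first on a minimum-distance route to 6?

Candidate routes:
7–2–3–6: 5+9+14 = 28
7–4–8–3–6: 10+17+2+14 = 43
7–4–3–6: 10+16+14 = 40
Cheapest is 7–2–3–6 at 28 m.
So from 7 the first move is to 2.

2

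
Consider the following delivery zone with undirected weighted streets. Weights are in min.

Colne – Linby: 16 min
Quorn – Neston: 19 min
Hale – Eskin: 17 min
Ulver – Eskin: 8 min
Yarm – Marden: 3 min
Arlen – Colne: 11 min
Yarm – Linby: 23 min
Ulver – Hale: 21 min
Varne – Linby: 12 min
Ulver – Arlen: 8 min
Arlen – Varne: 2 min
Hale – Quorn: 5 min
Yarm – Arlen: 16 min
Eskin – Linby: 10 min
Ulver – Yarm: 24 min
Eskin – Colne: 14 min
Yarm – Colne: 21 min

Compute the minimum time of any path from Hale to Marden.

Running Dijkstra from Hale:
Hale: 0
Quorn: 5  (via Hale)
Eskin: 17  (via Hale)
Ulver: 21  (via Hale)
Neston: 24  (via Quorn)
Linby: 27  (via Eskin)
Arlen: 29  (via Ulver)
Colne: 31  (via Eskin)
Varne: 31  (via Arlen)
Yarm: 45  (via Ulver)
Marden: 48  (via Yarm)
Shortest route: Hale–Ulver–Yarm–Marden = 48 min.

48 min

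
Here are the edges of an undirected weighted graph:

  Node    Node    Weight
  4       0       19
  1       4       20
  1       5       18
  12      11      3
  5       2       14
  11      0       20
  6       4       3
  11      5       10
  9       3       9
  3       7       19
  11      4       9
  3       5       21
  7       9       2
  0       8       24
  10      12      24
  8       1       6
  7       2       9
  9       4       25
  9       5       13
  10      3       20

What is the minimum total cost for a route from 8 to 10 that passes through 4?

62

Shortest 8→4: 8–1–4 = 26
Best 4 to 10: 4–11–12–10 costing 36
Total via 4: 26 + 36 = 62.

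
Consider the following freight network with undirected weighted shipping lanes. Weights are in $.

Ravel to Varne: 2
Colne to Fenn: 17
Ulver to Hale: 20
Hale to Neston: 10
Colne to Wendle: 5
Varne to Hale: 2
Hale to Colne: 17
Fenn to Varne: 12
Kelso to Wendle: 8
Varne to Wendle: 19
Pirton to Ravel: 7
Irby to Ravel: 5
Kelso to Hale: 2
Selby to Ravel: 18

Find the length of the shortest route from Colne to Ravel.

$19

Compare a few routes:
Colne–Wendle–Varne–Ravel: 5+19+2 = 26
Colne–Fenn–Varne–Ravel: 17+12+2 = 31
Colne–Wendle–Kelso–Hale–Varne–Ravel: 5+8+2+2+2 = 19
Colne–Hale–Varne–Ravel: 17+2+2 = 21
The minimum is $19 via Colne–Wendle–Kelso–Hale–Varne–Ravel.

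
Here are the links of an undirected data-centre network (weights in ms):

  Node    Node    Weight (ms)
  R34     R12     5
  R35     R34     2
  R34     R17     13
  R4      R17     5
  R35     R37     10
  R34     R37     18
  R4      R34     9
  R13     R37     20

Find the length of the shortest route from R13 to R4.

Running Dijkstra from R13:
R13: 0
R37: 20  (via R13)
R35: 30  (via R37)
R34: 32  (via R35)
R12: 37  (via R34)
R4: 41  (via R34)
Shortest route: R13 → R37 → R35 → R34 → R4 = 41 ms.

41 ms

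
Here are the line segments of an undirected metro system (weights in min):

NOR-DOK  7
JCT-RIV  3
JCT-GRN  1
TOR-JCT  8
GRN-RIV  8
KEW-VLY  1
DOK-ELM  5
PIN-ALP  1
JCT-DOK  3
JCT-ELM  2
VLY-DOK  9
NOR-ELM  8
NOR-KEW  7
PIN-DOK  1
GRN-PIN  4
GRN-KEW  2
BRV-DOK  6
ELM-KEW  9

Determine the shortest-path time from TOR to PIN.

12 min

Enumerating some paths:
TOR - JCT - DOK - PIN: 8+3+1 = 12
TOR - JCT - ELM - DOK - PIN: 8+2+5+1 = 16
TOR - JCT - GRN - PIN: 8+1+4 = 13
Cheapest is TOR - JCT - DOK - PIN at 12 min.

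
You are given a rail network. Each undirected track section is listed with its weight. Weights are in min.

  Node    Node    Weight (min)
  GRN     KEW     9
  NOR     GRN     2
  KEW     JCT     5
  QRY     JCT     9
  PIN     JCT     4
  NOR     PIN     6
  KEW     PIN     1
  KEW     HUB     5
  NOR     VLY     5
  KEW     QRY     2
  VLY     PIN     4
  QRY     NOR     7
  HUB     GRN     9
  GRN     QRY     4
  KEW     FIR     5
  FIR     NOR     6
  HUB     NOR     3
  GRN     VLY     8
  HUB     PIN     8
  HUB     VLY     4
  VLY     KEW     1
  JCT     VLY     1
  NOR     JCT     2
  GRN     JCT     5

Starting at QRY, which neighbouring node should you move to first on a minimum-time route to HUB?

KEW

Candidate routes:
QRY - KEW - HUB: 2+5 = 7
QRY - KEW - VLY - JCT - NOR - HUB: 2+1+1+2+3 = 9
Cheapest is QRY - KEW - HUB at 7 min.
So from QRY the first move is to KEW.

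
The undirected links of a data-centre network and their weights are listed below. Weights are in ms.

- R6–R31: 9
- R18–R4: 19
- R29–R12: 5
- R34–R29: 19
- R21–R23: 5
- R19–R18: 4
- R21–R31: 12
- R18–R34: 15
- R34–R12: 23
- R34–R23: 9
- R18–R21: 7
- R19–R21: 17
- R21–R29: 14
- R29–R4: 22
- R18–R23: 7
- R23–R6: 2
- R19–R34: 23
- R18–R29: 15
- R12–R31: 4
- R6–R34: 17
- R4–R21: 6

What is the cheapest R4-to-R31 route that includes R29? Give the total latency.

29 ms

Best R4 to R29: R4–R21–R29 costing 20
Shortest R29→R31: R29–R12–R31 = 9
Total via R29: 20 + 9 = 29 ms.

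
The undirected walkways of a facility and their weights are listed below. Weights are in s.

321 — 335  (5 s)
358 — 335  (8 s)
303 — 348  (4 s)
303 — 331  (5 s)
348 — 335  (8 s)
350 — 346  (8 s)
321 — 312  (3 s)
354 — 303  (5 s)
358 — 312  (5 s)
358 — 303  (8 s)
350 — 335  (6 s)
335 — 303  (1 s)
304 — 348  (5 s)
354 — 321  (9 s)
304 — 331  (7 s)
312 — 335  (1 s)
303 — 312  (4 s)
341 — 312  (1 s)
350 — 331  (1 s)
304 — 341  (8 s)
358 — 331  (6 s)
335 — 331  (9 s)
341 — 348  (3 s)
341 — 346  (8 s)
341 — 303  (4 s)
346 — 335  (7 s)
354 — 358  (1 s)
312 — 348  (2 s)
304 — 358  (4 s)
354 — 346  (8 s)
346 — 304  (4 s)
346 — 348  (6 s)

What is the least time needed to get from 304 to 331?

Compare a few routes:
304 → 358 → 331: 4+6 = 10
304 → 331: 7 = 7
Cheapest is 304 → 331 at 7 s.

7 s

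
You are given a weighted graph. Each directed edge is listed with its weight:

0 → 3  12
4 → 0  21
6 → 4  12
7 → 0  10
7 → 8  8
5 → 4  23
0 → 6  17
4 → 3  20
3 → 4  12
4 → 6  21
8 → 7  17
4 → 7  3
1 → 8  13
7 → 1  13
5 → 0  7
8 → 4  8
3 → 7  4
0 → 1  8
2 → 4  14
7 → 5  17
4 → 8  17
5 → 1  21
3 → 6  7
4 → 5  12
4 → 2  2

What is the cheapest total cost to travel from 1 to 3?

Shortest distances from 1:
1: 0
8: 13  (via 1)
4: 21  (via 8)
2: 23  (via 4)
7: 24  (via 4)
5: 33  (via 4)
0: 34  (via 7)
3: 41  (via 4)
Shortest route: 1 → 8 → 4 → 3 = 41.

41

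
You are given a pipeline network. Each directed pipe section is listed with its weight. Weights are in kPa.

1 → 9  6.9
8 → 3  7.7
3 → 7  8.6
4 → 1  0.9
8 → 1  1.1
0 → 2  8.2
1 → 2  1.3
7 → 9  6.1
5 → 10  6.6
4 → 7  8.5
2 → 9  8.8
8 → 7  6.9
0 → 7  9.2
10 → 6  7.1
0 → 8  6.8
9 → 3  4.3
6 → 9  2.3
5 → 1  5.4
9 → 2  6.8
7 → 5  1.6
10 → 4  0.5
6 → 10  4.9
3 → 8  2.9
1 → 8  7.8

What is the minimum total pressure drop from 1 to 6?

30 kPa

Enumerating some paths:
1 - 9 - 3 - 7 - 5 - 10 - 6: 6.9+4.3+8.6+1.6+6.6+7.1 = 35.1
1 - 8 - 7 - 5 - 10 - 6: 7.8+6.9+1.6+6.6+7.1 = 30
The minimum is 30 kPa via 1 - 8 - 7 - 5 - 10 - 6.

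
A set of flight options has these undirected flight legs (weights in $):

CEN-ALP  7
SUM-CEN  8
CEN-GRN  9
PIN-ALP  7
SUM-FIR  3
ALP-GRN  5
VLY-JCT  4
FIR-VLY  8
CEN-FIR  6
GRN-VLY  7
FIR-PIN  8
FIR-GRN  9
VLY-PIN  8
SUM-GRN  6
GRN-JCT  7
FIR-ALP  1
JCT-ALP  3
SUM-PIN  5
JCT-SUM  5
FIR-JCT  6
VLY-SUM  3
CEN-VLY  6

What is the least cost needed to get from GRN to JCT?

Shortest distances from GRN:
GRN: 0
ALP: 5  (via GRN)
FIR: 6  (via ALP)
SUM: 6  (via GRN)
VLY: 7  (via GRN)
JCT: 7  (via GRN)
Shortest route: GRN–JCT = $7.

$7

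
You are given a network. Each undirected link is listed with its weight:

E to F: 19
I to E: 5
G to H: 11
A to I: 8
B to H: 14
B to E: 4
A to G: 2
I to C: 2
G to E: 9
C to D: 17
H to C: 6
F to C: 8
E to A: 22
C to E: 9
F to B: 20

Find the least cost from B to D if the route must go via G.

Best B to G: B → E → G costing 13
Shortest G→D: G → A → I → C → D = 29
Total via G: 13 + 29 = 42.

42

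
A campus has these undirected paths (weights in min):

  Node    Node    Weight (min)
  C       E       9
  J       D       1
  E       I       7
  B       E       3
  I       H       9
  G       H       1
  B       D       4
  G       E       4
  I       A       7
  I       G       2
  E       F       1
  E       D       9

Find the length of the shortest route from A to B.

16 min

Candidate routes:
A → I → G → E → B: 7+2+4+3 = 16
A → I → E → B: 7+7+3 = 17
The minimum is 16 min via A → I → G → E → B.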